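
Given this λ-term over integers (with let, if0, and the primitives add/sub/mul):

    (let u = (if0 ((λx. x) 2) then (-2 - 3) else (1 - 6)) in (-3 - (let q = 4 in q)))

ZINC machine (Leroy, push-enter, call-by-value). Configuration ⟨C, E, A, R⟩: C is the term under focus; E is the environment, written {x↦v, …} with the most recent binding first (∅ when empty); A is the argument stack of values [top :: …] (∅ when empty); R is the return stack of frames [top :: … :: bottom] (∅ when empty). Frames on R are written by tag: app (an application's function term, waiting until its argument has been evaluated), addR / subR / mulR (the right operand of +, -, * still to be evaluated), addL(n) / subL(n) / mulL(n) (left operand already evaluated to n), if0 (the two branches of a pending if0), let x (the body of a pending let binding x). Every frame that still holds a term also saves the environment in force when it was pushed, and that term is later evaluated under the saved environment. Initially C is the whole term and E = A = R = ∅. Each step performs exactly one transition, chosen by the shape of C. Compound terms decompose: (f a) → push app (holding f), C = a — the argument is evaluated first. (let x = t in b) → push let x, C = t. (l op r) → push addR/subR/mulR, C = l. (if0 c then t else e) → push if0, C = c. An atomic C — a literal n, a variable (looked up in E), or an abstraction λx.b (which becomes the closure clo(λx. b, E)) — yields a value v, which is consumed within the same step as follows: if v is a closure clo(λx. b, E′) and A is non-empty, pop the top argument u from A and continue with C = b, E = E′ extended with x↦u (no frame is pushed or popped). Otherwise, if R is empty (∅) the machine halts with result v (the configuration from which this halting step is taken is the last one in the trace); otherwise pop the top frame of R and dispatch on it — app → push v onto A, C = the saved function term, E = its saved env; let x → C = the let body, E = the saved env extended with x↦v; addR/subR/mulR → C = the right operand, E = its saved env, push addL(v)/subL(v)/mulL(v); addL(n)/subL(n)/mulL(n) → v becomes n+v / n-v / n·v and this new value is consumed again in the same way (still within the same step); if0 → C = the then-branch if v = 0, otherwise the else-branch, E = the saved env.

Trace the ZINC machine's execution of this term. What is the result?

0. ⟨C=(let u = (if0 ((λx. x) 2) then (-2 - 3) else (1 - 6)) in (-3 - (let q = 4 in q))); E=∅; A=∅; R=∅⟩
1. ⟨C=(if0 ((λx. x) 2) then (-2 - 3) else (1 - 6)); E=∅; A=∅; R=[let u]⟩
2. ⟨C=((λx. x) 2); E=∅; A=∅; R=[if0 :: let u]⟩
3. ⟨C=2; E=∅; A=∅; R=[app :: if0 :: let u]⟩
4. ⟨C=(λx. x); E=∅; A=[2]; R=[if0 :: let u]⟩
5. ⟨C=x; E={x↦2}; A=∅; R=[if0 :: let u]⟩
6. ⟨C=(1 - 6); E=∅; A=∅; R=[let u]⟩
7. ⟨C=1; E=∅; A=∅; R=[subR :: let u]⟩
8. ⟨C=6; E=∅; A=∅; R=[subL(1) :: let u]⟩
9. ⟨C=(-3 - (let q = 4 in q)); E={u↦-5}; A=∅; R=∅⟩
10. ⟨C=-3; E={u↦-5}; A=∅; R=[subR]⟩
11. ⟨C=(let q = 4 in q); E={u↦-5}; A=∅; R=[subL(-3)]⟩
12. ⟨C=4; E={u↦-5}; A=∅; R=[let q :: subL(-3)]⟩
13. ⟨C=q; E={q↦4, u↦-5}; A=∅; R=[subL(-3)]⟩
→ final value -7

Answer: -7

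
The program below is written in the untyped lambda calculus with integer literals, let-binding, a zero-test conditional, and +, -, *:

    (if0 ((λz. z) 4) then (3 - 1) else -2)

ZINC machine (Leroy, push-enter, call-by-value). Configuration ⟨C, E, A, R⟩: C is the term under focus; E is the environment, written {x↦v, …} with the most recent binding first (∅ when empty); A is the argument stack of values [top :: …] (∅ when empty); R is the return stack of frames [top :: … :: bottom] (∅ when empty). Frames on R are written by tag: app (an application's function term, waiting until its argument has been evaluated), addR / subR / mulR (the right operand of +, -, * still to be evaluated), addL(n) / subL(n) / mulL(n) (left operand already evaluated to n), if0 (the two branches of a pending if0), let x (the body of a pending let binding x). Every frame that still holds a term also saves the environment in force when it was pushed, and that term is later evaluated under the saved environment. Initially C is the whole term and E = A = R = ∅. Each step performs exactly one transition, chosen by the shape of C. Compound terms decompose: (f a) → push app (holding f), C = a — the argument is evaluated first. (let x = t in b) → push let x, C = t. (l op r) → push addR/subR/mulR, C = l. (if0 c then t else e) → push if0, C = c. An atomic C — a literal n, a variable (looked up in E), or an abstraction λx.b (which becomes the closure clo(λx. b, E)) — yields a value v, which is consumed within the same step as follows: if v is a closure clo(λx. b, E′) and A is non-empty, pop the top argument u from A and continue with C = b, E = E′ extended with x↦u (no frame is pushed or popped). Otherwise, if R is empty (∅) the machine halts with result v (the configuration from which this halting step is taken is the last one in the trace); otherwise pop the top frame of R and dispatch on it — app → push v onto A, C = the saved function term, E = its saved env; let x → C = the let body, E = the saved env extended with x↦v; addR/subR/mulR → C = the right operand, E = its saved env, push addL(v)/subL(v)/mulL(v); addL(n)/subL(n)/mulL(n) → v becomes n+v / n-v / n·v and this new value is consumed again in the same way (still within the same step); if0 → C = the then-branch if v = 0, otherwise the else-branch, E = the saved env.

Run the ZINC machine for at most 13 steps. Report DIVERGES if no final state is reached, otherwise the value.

t=0: [C=(if0 ((λz. z) 4) then (3 - 1) else -2) | E=∅ | A=∅ | R=∅]
t=1: [C=((λz. z) 4) | E=∅ | A=∅ | R=[if0]]
t=2: [C=4 | E=∅ | A=∅ | R=[app :: if0]]
t=3: [C=(λz. z) | E=∅ | A=[4] | R=[if0]]
t=4: [C=z | E={z↦4} | A=∅ | R=[if0]]
t=5: [C=-2 | E=∅ | A=∅ | R=∅]
→ final value -2

Answer: -2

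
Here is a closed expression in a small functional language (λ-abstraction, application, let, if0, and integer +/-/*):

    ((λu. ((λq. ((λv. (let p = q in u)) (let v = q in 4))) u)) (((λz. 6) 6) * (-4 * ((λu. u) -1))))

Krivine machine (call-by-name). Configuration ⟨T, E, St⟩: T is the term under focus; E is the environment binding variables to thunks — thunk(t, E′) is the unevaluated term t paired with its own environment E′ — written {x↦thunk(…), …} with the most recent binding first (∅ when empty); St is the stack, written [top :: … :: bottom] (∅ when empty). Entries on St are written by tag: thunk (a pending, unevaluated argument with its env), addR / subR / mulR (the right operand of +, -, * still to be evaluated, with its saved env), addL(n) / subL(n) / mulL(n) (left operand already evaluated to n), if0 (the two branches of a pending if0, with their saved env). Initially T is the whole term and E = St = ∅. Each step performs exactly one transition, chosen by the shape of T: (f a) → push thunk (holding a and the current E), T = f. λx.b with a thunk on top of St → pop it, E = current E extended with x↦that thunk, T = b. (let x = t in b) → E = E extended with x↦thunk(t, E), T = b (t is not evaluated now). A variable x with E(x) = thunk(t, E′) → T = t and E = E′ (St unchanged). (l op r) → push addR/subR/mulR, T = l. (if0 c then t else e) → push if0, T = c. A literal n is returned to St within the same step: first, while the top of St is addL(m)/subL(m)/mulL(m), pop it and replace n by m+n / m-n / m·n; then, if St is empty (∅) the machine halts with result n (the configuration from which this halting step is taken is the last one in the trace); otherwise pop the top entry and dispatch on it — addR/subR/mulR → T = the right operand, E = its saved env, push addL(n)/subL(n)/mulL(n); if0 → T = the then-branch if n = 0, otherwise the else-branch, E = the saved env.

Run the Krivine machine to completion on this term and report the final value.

0. [T=((λu. ((λq. ((λv. (let p = q in u)) (let v = q in 4))) u)) (((λz. 6) 6) * (-4 * ((λu. u) -1)))) | E=∅ | St=∅]
1. [T=(λu. ((λq. ((λv. (let p = q in u)) (let v = q in 4))) u)) | E=∅ | St=[thunk]]
2. [T=((λq. ((λv. (let p = q in u)) (let v = q in 4))) u) | E={u↦thunk((((λz. 6) 6) * (-4 * ((λu. u) -1))), ∅)} | St=∅]
3. [T=(λq. ((λv. (let p = q in u)) (let v = q in 4))) | E={u↦thunk((((λz. 6) 6) * (-4 * ((λu. u) -1))), ∅)} | St=[thunk]]
4. [T=((λv. (let p = q in u)) (let v = q in 4)) | E={q↦thunk(u, {u↦thunk((((λz. 6) 6) * (-4 * ((λu. u) -1))), ∅)}), u↦thunk((((λz. 6) 6) * (-4 * ((λu. u) -1))), ∅)} | St=∅]
5. [T=(λv. (let p = q in u)) | E={q↦thunk(u, {u↦thunk((((λz. 6) 6) * (-4 * ((λu. u) -1))), ∅)}), u↦thunk((((λz. 6) 6) * (-4 * ((λu. u) -1))), ∅)} | St=[thunk]]
6. [T=(let p = q in u) | E={v↦thunk((let v = q in 4), {q↦thunk(u, {u↦thunk((((λz. 6) 6) * (-4 * ((λu. u) -1))), ∅)}), u↦thunk((((λz. 6) 6) * (-4 * ((λu. u) -1))), ∅)}), q↦thunk(u, {u↦thunk((((λz. 6) 6) * (-4 * ((λu. u) -1))), ∅)}), u↦thunk((((λz. 6) 6) * (-4 * ((λu. u) -1))), ∅)} | St=∅]
7. [T=u | E={p↦thunk(q, {v↦thunk((let v = q in 4), {q↦thunk(u, {u↦thunk((((λz. 6) 6) * (-4 * ((λu. u) -1))), ∅)}), u↦thunk((((λz. 6) 6) * (-4 * ((λu. u) -1))), ∅)}), q↦thunk(u, {u↦thunk((((λz. 6) 6) * (-4 * ((λu. u) -1))), ∅)}), u↦thunk((((λz. 6) 6) * (-4 * ((λu. u) -1))), ∅)}), v↦thunk((let v = q in 4), {q↦thunk(u, {u↦thunk((((λz. 6) 6) * (-4 * ((λu. u) -1))), ∅)}), u↦thunk((((λz. 6) 6) * (-4 * ((λu. u) -1))), ∅)}), q↦thunk(u, {u↦thunk((((λz. 6) 6) * (-4 * ((λu. u) -1))), ∅)}), u↦thunk((((λz. 6) 6) * (-4 * ((λu. u) -1))), ∅)} | St=∅]
8. [T=(((λz. 6) 6) * (-4 * ((λu. u) -1))) | E=∅ | St=∅]
9. [T=((λz. 6) 6) | E=∅ | St=[mulR]]
10. [T=(λz. 6) | E=∅ | St=[thunk :: mulR]]
11. [T=6 | E={z↦thunk(6, ∅)} | St=[mulR]]
12. [T=(-4 * ((λu. u) -1)) | E=∅ | St=[mulL(6)]]
13. [T=-4 | E=∅ | St=[mulR :: mulL(6)]]
14. [T=((λu. u) -1) | E=∅ | St=[mulL(-4) :: mulL(6)]]
15. [T=(λu. u) | E=∅ | St=[thunk :: mulL(-4) :: mulL(6)]]
16. [T=u | E={u↦thunk(-1, ∅)} | St=[mulL(-4) :: mulL(6)]]
17. [T=-1 | E=∅ | St=[mulL(-4) :: mulL(6)]]
→ final value 24

Answer: 24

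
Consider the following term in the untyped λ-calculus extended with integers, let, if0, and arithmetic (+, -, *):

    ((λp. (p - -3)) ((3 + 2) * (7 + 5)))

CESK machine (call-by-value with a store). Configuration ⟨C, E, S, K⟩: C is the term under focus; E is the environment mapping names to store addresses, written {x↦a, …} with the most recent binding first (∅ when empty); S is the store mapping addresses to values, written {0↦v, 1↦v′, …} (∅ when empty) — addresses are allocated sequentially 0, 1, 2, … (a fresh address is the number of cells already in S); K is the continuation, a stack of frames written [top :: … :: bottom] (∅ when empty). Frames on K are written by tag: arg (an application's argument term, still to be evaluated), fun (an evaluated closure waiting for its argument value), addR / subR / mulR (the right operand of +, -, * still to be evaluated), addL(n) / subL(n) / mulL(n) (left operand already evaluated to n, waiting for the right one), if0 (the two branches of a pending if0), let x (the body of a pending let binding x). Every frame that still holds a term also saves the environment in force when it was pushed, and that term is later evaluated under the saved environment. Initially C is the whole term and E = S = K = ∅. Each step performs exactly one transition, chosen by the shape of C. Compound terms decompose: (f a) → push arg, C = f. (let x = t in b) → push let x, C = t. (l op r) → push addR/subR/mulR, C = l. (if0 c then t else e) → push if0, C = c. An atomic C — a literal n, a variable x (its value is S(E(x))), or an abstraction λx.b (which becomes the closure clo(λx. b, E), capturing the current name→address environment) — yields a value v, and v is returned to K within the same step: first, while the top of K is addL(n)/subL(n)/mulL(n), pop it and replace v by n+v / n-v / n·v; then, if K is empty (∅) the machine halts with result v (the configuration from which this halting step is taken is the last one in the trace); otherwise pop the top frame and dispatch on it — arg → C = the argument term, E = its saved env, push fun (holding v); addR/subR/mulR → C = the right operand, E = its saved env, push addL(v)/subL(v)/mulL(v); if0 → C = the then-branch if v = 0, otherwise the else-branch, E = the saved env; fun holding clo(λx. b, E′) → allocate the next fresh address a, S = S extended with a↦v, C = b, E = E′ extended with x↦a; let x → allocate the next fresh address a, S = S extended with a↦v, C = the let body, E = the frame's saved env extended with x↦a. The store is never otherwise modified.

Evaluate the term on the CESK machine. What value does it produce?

Answer: 63

Machine steps:
step 0: <C=((λp. (p - -3)) ((3 + 2) * (7 + 5))), E=∅, S=∅, K=∅>
step 1: <C=(λp. (p - -3)), E=∅, S=∅, K=[arg]>
step 2: <C=((3 + 2) * (7 + 5)), E=∅, S=∅, K=[fun]>
step 3: <C=(3 + 2), E=∅, S=∅, K=[mulR :: fun]>
step 4: <C=3, E=∅, S=∅, K=[addR :: mulR :: fun]>
step 5: <C=2, E=∅, S=∅, K=[addL(3) :: mulR :: fun]>
step 6: <C=(7 + 5), E=∅, S=∅, K=[mulL(5) :: fun]>
step 7: <C=7, E=∅, S=∅, K=[addR :: mulL(5) :: fun]>
step 8: <C=5, E=∅, S=∅, K=[addL(7) :: mulL(5) :: fun]>
step 9: <C=(p - -3), E={p↦0}, S={0↦60}, K=∅>
step 10: <C=p, E={p↦0}, S={0↦60}, K=[subR]>
step 11: <C=-3, E={p↦0}, S={0↦60}, K=[subL(60)]>
→ final value 63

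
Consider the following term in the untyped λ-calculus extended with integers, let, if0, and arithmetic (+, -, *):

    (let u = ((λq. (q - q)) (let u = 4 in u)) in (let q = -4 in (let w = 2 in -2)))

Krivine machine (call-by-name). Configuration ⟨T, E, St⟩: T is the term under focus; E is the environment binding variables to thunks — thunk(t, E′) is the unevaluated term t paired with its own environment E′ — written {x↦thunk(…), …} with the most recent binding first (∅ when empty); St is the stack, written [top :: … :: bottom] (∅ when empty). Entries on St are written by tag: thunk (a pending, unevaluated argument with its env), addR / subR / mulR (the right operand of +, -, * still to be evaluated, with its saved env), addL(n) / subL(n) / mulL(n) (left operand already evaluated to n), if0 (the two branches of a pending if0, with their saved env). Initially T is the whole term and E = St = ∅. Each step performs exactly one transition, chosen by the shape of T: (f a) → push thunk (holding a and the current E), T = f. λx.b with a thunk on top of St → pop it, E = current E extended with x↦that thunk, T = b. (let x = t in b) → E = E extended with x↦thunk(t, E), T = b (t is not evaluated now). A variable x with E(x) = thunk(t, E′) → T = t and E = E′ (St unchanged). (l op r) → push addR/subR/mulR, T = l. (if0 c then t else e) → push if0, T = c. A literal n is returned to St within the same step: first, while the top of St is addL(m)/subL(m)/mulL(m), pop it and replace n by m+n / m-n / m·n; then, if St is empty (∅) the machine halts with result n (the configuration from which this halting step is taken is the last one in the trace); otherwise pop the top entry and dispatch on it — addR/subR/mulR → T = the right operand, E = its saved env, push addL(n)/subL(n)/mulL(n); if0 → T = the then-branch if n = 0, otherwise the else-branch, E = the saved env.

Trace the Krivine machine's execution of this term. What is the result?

0. ⟨T=(let u = ((λq. (q - q)) (let u = 4 in u)) in (let q = -4 in (let w = 2 in -2))); E=∅; St=∅⟩
1. ⟨T=(let q = -4 in (let w = 2 in -2)); E={u↦thunk(((λq. (q - q)) (let u = 4 in u)), ∅)}; St=∅⟩
2. ⟨T=(let w = 2 in -2); E={q↦thunk(-4, {u↦thunk(((λq. (q - q)) (let u = 4 in u)), ∅)}), u↦thunk(((λq. (q - q)) (let u = 4 in u)), ∅)}; St=∅⟩
3. ⟨T=-2; E={w↦thunk(2, {q↦thunk(-4, {u↦thunk(((λq. (q - q)) (let u = 4 in u)), ∅)}), u↦thunk(((λq. (q - q)) (let u = 4 in u)), ∅)}), q↦thunk(-4, {u↦thunk(((λq. (q - q)) (let u = 4 in u)), ∅)}), u↦thunk(((λq. (q - q)) (let u = 4 in u)), ∅)}; St=∅⟩
→ final value -2

Answer: -2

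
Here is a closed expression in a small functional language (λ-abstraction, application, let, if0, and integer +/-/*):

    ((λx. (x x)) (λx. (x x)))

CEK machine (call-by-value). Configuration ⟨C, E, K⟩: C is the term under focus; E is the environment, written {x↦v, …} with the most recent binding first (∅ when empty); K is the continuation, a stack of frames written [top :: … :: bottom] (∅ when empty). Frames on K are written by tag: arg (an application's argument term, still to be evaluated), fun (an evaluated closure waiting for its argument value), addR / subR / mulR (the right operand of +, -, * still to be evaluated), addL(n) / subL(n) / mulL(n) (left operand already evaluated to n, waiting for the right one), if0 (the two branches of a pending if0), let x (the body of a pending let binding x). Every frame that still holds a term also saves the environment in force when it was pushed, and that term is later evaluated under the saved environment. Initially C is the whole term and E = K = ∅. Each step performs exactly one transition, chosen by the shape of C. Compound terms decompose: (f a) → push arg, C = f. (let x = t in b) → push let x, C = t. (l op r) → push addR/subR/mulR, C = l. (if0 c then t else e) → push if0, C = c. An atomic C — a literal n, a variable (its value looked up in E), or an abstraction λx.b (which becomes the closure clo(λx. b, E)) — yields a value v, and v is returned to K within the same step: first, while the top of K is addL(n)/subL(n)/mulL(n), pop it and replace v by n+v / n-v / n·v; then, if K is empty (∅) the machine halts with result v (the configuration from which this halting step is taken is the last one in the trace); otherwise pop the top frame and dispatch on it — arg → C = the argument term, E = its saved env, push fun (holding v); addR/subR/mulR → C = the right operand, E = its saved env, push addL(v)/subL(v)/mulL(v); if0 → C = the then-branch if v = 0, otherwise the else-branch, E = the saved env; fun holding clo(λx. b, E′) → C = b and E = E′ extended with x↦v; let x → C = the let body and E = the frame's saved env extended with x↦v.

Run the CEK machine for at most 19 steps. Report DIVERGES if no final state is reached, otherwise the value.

Answer: DIVERGES (no final state within 19 steps)

Derivation:
[0] [C=((λx. (x x)) (λx. (x x))) | E=∅ | K=∅]
[1] [C=(λx. (x x)) | E=∅ | K=[arg]]
[2] [C=(λx. (x x)) | E=∅ | K=[fun]]
[3] [C=(x x) | E={x↦clo(λx. (x x), ∅)} | K=∅]
[4] [C=x | E={x↦clo(λx. (x x), ∅)} | K=[arg]]
[5] [C=x | E={x↦clo(λx. (x x), ∅)} | K=[fun]]
… configuration repeats with period 3 (steps 3–5 recur indefinitely) …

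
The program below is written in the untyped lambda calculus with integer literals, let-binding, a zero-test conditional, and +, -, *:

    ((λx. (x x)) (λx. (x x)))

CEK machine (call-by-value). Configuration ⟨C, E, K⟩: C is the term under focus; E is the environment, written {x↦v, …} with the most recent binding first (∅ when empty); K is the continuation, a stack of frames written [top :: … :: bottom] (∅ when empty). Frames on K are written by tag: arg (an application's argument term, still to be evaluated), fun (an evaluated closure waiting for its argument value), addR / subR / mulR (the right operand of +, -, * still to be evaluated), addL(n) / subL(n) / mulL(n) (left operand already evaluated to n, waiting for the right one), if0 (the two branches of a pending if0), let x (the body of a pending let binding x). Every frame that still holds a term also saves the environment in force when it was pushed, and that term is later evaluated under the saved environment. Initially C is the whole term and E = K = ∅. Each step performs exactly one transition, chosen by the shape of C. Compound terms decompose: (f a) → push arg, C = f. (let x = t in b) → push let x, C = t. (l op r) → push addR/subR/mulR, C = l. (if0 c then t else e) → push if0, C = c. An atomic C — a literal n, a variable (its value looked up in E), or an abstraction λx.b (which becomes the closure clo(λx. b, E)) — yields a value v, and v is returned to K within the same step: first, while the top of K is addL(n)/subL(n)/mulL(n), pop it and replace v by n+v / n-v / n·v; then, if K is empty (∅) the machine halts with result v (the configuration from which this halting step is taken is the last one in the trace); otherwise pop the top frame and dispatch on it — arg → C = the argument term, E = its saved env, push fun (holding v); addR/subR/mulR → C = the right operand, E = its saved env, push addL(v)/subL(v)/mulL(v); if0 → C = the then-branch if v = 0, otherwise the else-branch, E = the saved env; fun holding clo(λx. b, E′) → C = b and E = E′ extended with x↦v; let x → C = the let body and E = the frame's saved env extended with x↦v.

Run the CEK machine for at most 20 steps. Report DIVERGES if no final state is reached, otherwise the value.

0. <C=((λx. (x x)) (λx. (x x))), E=∅, K=∅>
1. <C=(λx. (x x)), E=∅, K=[arg]>
2. <C=(λx. (x x)), E=∅, K=[fun]>
3. <C=(x x), E={x↦clo(λx. (x x), ∅)}, K=∅>
4. <C=x, E={x↦clo(λx. (x x), ∅)}, K=[arg]>
5. <C=x, E={x↦clo(λx. (x x), ∅)}, K=[fun]>
… configuration repeats with period 3 (steps 3–5 recur indefinitely) …

Answer: DIVERGES (no final state within 20 steps)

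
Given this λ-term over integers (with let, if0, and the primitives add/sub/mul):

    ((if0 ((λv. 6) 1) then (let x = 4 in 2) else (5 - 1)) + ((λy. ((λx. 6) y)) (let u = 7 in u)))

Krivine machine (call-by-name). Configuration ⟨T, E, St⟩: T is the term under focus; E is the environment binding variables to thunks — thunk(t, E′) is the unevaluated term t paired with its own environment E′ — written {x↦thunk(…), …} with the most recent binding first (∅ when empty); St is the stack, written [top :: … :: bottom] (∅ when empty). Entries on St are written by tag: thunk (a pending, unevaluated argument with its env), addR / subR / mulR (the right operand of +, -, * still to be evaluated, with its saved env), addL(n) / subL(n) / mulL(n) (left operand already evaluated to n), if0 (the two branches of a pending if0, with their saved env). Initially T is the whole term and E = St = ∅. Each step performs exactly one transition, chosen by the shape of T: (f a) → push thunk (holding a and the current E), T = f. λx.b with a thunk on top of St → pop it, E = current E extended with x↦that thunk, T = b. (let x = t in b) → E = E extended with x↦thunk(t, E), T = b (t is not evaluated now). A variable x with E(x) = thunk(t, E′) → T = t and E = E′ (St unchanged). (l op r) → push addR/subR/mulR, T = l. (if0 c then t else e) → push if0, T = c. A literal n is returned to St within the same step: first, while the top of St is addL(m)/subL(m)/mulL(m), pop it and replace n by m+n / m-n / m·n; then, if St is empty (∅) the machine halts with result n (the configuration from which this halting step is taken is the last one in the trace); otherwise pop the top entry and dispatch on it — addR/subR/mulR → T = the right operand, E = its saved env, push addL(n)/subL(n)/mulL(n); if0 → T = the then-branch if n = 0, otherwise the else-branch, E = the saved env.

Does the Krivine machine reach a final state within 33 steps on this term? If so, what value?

step 0: <T=((if0 ((λv. 6) 1) then (let x = 4 in 2) else (5 - 1)) + ((λy. ((λx. 6) y)) (let u = 7 in u))), E=∅, St=∅>
step 1: <T=(if0 ((λv. 6) 1) then (let x = 4 in 2) else (5 - 1)), E=∅, St=[addR]>
step 2: <T=((λv. 6) 1), E=∅, St=[if0 :: addR]>
step 3: <T=(λv. 6), E=∅, St=[thunk :: if0 :: addR]>
step 4: <T=6, E={v↦thunk(1, ∅)}, St=[if0 :: addR]>
step 5: <T=(5 - 1), E=∅, St=[addR]>
step 6: <T=5, E=∅, St=[subR :: addR]>
step 7: <T=1, E=∅, St=[subL(5) :: addR]>
step 8: <T=((λy. ((λx. 6) y)) (let u = 7 in u)), E=∅, St=[addL(4)]>
step 9: <T=(λy. ((λx. 6) y)), E=∅, St=[thunk :: addL(4)]>
step 10: <T=((λx. 6) y), E={y↦thunk((let u = 7 in u), ∅)}, St=[addL(4)]>
step 11: <T=(λx. 6), E={y↦thunk((let u = 7 in u), ∅)}, St=[thunk :: addL(4)]>
step 12: <T=6, E={x↦thunk(y, {y↦thunk((let u = 7 in u), ∅)}), y↦thunk((let u = 7 in u), ∅)}, St=[addL(4)]>
→ final value 10

Answer: 10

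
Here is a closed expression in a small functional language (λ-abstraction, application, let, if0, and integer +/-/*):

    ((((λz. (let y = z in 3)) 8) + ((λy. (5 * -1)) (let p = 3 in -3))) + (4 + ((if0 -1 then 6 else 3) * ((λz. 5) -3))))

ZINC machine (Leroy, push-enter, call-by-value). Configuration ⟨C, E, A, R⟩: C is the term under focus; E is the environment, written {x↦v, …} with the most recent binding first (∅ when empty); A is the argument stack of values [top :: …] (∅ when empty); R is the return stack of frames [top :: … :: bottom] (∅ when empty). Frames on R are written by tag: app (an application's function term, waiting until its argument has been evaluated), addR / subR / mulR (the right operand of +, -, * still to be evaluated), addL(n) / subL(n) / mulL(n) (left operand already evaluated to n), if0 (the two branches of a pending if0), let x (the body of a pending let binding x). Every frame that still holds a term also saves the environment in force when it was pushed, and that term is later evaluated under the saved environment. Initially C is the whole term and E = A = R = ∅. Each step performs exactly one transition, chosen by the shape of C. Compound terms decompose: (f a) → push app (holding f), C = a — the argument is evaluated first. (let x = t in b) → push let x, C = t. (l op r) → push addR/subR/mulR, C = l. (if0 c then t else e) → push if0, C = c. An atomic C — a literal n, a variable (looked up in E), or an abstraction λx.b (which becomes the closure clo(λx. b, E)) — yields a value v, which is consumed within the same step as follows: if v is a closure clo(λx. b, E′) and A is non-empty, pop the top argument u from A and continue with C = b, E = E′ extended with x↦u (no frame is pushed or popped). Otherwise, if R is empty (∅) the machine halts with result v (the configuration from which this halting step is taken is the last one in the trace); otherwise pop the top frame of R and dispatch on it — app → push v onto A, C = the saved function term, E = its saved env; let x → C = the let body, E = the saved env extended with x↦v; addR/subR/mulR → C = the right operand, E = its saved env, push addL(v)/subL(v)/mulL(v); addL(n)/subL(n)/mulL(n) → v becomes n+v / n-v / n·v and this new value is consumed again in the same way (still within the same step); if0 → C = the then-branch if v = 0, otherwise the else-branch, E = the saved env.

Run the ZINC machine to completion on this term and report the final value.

[0] ⟨C=((((λz. (let y = z in 3)) 8) + ((λy. (5 * -1)) (let p = 3 in -3))) + (4 + ((if0 -1 then 6 else 3) * ((λz. 5) -3)))); E=∅; A=∅; R=∅⟩
[1] ⟨C=(((λz. (let y = z in 3)) 8) + ((λy. (5 * -1)) (let p = 3 in -3))); E=∅; A=∅; R=[addR]⟩
[2] ⟨C=((λz. (let y = z in 3)) 8); E=∅; A=∅; R=[addR :: addR]⟩
[3] ⟨C=8; E=∅; A=∅; R=[app :: addR :: addR]⟩
[4] ⟨C=(λz. (let y = z in 3)); E=∅; A=[8]; R=[addR :: addR]⟩
[5] ⟨C=(let y = z in 3); E={z↦8}; A=∅; R=[addR :: addR]⟩
[6] ⟨C=z; E={z↦8}; A=∅; R=[let y :: addR :: addR]⟩
[7] ⟨C=3; E={y↦8, z↦8}; A=∅; R=[addR :: addR]⟩
[8] ⟨C=((λy. (5 * -1)) (let p = 3 in -3)); E=∅; A=∅; R=[addL(3) :: addR]⟩
[9] ⟨C=(let p = 3 in -3); E=∅; A=∅; R=[app :: addL(3) :: addR]⟩
[10] ⟨C=3; E=∅; A=∅; R=[let p :: app :: addL(3) :: addR]⟩
[11] ⟨C=-3; E={p↦3}; A=∅; R=[app :: addL(3) :: addR]⟩
[12] ⟨C=(λy. (5 * -1)); E=∅; A=[-3]; R=[addL(3) :: addR]⟩
[13] ⟨C=(5 * -1); E={y↦-3}; A=∅; R=[addL(3) :: addR]⟩
[14] ⟨C=5; E={y↦-3}; A=∅; R=[mulR :: addL(3) :: addR]⟩
[15] ⟨C=-1; E={y↦-3}; A=∅; R=[mulL(5) :: addL(3) :: addR]⟩
[16] ⟨C=(4 + ((if0 -1 then 6 else 3) * ((λz. 5) -3))); E=∅; A=∅; R=[addL(-2)]⟩
[17] ⟨C=4; E=∅; A=∅; R=[addR :: addL(-2)]⟩
[18] ⟨C=((if0 -1 then 6 else 3) * ((λz. 5) -3)); E=∅; A=∅; R=[addL(4) :: addL(-2)]⟩
[19] ⟨C=(if0 -1 then 6 else 3); E=∅; A=∅; R=[mulR :: addL(4) :: addL(-2)]⟩
[20] ⟨C=-1; E=∅; A=∅; R=[if0 :: mulR :: addL(4) :: addL(-2)]⟩
[21] ⟨C=3; E=∅; A=∅; R=[mulR :: addL(4) :: addL(-2)]⟩
[22] ⟨C=((λz. 5) -3); E=∅; A=∅; R=[mulL(3) :: addL(4) :: addL(-2)]⟩
[23] ⟨C=-3; E=∅; A=∅; R=[app :: mulL(3) :: addL(4) :: addL(-2)]⟩
[24] ⟨C=(λz. 5); E=∅; A=[-3]; R=[mulL(3) :: addL(4) :: addL(-2)]⟩
[25] ⟨C=5; E={z↦-3}; A=∅; R=[mulL(3) :: addL(4) :: addL(-2)]⟩
→ final value 17

Answer: 17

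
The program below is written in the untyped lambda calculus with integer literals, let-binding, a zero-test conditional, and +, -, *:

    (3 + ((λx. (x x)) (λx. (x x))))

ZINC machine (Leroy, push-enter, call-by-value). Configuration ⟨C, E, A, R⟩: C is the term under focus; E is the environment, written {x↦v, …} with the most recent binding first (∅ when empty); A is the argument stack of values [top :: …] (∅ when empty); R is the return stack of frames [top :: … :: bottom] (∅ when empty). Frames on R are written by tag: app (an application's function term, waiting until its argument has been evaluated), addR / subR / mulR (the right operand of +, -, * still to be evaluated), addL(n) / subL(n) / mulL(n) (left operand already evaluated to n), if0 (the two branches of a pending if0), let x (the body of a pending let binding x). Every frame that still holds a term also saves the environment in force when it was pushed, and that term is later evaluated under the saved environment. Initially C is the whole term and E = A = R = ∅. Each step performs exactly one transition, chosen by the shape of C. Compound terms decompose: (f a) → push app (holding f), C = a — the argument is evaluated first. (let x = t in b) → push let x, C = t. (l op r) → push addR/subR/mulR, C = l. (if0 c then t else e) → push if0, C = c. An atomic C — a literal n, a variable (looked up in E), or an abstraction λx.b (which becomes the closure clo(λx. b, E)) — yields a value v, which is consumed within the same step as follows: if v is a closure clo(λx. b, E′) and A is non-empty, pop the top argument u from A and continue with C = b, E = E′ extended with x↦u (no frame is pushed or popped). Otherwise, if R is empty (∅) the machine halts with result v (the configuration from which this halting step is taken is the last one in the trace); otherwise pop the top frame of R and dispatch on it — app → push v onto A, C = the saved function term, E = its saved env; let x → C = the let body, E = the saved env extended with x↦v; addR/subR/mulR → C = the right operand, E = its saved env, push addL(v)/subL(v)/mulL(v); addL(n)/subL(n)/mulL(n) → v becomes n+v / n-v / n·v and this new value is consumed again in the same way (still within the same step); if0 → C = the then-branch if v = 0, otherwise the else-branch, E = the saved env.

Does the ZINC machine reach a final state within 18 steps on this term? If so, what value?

Answer: DIVERGES (no final state within 18 steps)

Execution trace:
[0] [C=(3 + ((λx. (x x)) (λx. (x x)))) | E=∅ | A=∅ | R=∅]
[1] [C=3 | E=∅ | A=∅ | R=[addR]]
[2] [C=((λx. (x x)) (λx. (x x))) | E=∅ | A=∅ | R=[addL(3)]]
[3] [C=(λx. (x x)) | E=∅ | A=∅ | R=[app :: addL(3)]]
[4] [C=(λx. (x x)) | E=∅ | A=[clo(λx. (x x), ∅)] | R=[addL(3)]]
[5] [C=(x x) | E={x↦clo(λx. (x x), ∅)} | A=∅ | R=[addL(3)]]
[6] [C=x | E={x↦clo(λx. (x x), ∅)} | A=∅ | R=[app :: addL(3)]]
[7] [C=x | E={x↦clo(λx. (x x), ∅)} | A=[clo(λx. (x x), ∅)] | R=[addL(3)]]
… configuration repeats with period 3 (steps 5–7 recur indefinitely) …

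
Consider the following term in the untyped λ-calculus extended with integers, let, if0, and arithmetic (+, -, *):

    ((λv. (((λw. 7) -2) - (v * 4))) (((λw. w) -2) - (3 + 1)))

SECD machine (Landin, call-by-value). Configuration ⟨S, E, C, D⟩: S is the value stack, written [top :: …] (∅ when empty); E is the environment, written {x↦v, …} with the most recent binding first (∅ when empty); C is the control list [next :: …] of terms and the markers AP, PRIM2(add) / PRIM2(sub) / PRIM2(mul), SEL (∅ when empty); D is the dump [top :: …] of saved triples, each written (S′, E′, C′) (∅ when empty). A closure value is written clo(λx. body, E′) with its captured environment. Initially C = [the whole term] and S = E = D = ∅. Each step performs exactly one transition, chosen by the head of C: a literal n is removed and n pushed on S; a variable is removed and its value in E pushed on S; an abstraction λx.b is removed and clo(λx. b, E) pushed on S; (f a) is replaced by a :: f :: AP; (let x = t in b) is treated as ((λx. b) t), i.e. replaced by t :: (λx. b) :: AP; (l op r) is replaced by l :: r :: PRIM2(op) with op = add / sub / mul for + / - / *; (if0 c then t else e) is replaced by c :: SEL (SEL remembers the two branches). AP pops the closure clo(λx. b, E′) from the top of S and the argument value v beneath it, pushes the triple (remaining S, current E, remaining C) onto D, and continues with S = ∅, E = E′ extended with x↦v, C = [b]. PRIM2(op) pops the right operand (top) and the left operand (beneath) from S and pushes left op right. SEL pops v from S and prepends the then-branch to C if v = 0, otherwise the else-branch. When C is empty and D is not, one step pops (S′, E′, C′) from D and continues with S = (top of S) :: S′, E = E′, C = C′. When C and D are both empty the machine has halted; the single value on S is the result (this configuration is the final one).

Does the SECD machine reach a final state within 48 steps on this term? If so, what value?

Answer: 31

Machine steps:
t=0: [S=∅ | E=∅ | C=[((λv. (((λw. 7) -2) - (v * 4))) (((λw. w) -2) - (3 + 1)))] | D=∅]
t=1: [S=∅ | E=∅ | C=[(((λw. w) -2) - (3 + 1)) :: (λv. (((λw. 7) -2) - (v * 4))) :: AP] | D=∅]
t=2: [S=∅ | E=∅ | C=[((λw. w) -2) :: (3 + 1) :: PRIM2(sub) :: (λv. (((λw. 7) -2) - (v * 4))) :: AP] | D=∅]
t=3: [S=∅ | E=∅ | C=[-2 :: (λw. w) :: AP :: (3 + 1) :: PRIM2(sub) :: (λv. (((λw. 7) -2) - (v * 4))) :: AP] | D=∅]
t=4: [S=[-2] | E=∅ | C=[(λw. w) :: AP :: (3 + 1) :: PRIM2(sub) :: (λv. (((λw. 7) -2) - (v * 4))) :: AP] | D=∅]
t=5: [S=[clo(λw. w, ∅) :: -2] | E=∅ | C=[AP :: (3 + 1) :: PRIM2(sub) :: (λv. (((λw. 7) -2) - (v * 4))) :: AP] | D=∅]
t=6: [S=∅ | E={w↦-2} | C=[w] | D=[(∅, ∅, [(3 + 1) :: PRIM2(sub) :: (λv. (((λw. 7) -2) - (v * 4))) :: AP])]]
t=7: [S=[-2] | E={w↦-2} | C=∅ | D=[(∅, ∅, [(3 + 1) :: PRIM2(sub) :: (λv. (((λw. 7) -2) - (v * 4))) :: AP])]]
t=8: [S=[-2] | E=∅ | C=[(3 + 1) :: PRIM2(sub) :: (λv. (((λw. 7) -2) - (v * 4))) :: AP] | D=∅]
t=9: [S=[-2] | E=∅ | C=[3 :: 1 :: PRIM2(add) :: PRIM2(sub) :: (λv. (((λw. 7) -2) - (v * 4))) :: AP] | D=∅]
t=10: [S=[3 :: -2] | E=∅ | C=[1 :: PRIM2(add) :: PRIM2(sub) :: (λv. (((λw. 7) -2) - (v * 4))) :: AP] | D=∅]
t=11: [S=[1 :: 3 :: -2] | E=∅ | C=[PRIM2(add) :: PRIM2(sub) :: (λv. (((λw. 7) -2) - (v * 4))) :: AP] | D=∅]
t=12: [S=[4 :: -2] | E=∅ | C=[PRIM2(sub) :: (λv. (((λw. 7) -2) - (v * 4))) :: AP] | D=∅]
t=13: [S=[-6] | E=∅ | C=[(λv. (((λw. 7) -2) - (v * 4))) :: AP] | D=∅]
t=14: [S=[clo(λv. (((λw. 7) -2) - (v * 4)), ∅) :: -6] | E=∅ | C=[AP] | D=∅]
t=15: [S=∅ | E={v↦-6} | C=[(((λw. 7) -2) - (v * 4))] | D=[(∅, ∅, ∅)]]
t=16: [S=∅ | E={v↦-6} | C=[((λw. 7) -2) :: (v * 4) :: PRIM2(sub)] | D=[(∅, ∅, ∅)]]
t=17: [S=∅ | E={v↦-6} | C=[-2 :: (λw. 7) :: AP :: (v * 4) :: PRIM2(sub)] | D=[(∅, ∅, ∅)]]
t=18: [S=[-2] | E={v↦-6} | C=[(λw. 7) :: AP :: (v * 4) :: PRIM2(sub)] | D=[(∅, ∅, ∅)]]
t=19: [S=[clo(λw. 7, {v↦-6}) :: -2] | E={v↦-6} | C=[AP :: (v * 4) :: PRIM2(sub)] | D=[(∅, ∅, ∅)]]
t=20: [S=∅ | E={w↦-2, v↦-6} | C=[7] | D=[(∅, {v↦-6}, [(v * 4) :: PRIM2(sub)]) :: (∅, ∅, ∅)]]
t=21: [S=[7] | E={w↦-2, v↦-6} | C=∅ | D=[(∅, {v↦-6}, [(v * 4) :: PRIM2(sub)]) :: (∅, ∅, ∅)]]
t=22: [S=[7] | E={v↦-6} | C=[(v * 4) :: PRIM2(sub)] | D=[(∅, ∅, ∅)]]
t=23: [S=[7] | E={v↦-6} | C=[v :: 4 :: PRIM2(mul) :: PRIM2(sub)] | D=[(∅, ∅, ∅)]]
t=24: [S=[-6 :: 7] | E={v↦-6} | C=[4 :: PRIM2(mul) :: PRIM2(sub)] | D=[(∅, ∅, ∅)]]
t=25: [S=[4 :: -6 :: 7] | E={v↦-6} | C=[PRIM2(mul) :: PRIM2(sub)] | D=[(∅, ∅, ∅)]]
t=26: [S=[-24 :: 7] | E={v↦-6} | C=[PRIM2(sub)] | D=[(∅, ∅, ∅)]]
t=27: [S=[31] | E={v↦-6} | C=∅ | D=[(∅, ∅, ∅)]]
t=28: [S=[31] | E=∅ | C=∅ | D=∅]
→ final value 31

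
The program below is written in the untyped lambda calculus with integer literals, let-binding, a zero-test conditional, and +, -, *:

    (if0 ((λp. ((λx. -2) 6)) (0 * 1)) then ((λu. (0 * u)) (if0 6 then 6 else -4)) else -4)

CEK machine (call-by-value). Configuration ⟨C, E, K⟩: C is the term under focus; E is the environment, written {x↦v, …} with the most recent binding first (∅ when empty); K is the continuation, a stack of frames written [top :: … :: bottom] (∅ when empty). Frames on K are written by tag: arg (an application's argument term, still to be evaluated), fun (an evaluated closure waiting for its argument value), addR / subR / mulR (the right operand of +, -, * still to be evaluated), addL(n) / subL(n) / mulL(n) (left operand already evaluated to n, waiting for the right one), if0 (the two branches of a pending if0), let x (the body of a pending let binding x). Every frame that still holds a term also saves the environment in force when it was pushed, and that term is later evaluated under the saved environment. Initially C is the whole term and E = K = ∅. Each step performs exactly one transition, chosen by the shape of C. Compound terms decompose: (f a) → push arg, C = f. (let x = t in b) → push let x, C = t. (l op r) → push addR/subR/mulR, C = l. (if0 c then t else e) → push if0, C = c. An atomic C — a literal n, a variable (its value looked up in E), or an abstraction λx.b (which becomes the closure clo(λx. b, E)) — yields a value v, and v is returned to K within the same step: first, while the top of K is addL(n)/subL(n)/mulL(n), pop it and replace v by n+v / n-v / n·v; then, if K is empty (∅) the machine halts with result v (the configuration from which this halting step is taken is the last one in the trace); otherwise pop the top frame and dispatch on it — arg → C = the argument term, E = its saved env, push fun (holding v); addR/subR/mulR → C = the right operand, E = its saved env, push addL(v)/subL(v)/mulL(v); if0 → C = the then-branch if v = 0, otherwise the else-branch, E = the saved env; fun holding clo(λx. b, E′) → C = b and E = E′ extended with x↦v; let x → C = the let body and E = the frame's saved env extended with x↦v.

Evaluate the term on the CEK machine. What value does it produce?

t=0: [C=(if0 ((λp. ((λx. -2) 6)) (0 * 1)) then ((λu. (0 * u)) (if0 6 then 6 else -4)) else -4) | E=∅ | K=∅]
t=1: [C=((λp. ((λx. -2) 6)) (0 * 1)) | E=∅ | K=[if0]]
t=2: [C=(λp. ((λx. -2) 6)) | E=∅ | K=[arg :: if0]]
t=3: [C=(0 * 1) | E=∅ | K=[fun :: if0]]
t=4: [C=0 | E=∅ | K=[mulR :: fun :: if0]]
t=5: [C=1 | E=∅ | K=[mulL(0) :: fun :: if0]]
t=6: [C=((λx. -2) 6) | E={p↦0} | K=[if0]]
t=7: [C=(λx. -2) | E={p↦0} | K=[arg :: if0]]
t=8: [C=6 | E={p↦0} | K=[fun :: if0]]
t=9: [C=-2 | E={x↦6, p↦0} | K=[if0]]
t=10: [C=-4 | E=∅ | K=∅]
→ final value -4

Answer: -4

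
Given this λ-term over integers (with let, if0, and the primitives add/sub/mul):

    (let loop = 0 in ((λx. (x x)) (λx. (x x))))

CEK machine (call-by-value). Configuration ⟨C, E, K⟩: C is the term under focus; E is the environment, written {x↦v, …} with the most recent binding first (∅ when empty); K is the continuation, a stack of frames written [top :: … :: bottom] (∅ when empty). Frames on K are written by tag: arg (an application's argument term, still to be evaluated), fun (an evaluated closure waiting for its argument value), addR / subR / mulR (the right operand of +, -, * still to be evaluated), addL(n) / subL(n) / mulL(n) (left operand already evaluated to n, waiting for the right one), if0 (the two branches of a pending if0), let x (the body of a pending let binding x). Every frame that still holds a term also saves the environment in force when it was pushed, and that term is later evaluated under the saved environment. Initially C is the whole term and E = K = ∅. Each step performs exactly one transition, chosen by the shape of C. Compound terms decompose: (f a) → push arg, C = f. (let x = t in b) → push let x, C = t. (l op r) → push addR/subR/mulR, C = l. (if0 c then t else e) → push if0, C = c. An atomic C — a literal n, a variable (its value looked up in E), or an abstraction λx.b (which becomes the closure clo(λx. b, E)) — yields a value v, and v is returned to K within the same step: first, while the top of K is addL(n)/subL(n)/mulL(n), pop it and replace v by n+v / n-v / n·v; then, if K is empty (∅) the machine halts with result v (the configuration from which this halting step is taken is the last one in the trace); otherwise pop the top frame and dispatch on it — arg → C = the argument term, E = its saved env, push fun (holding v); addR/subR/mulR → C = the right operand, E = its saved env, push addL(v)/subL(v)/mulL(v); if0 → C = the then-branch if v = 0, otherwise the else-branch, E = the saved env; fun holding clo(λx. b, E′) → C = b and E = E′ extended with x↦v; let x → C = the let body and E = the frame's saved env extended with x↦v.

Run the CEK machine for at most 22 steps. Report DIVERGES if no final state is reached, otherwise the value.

[0] [C=(let loop = 0 in ((λx. (x x)) (λx. (x x)))) | E=∅ | K=∅]
[1] [C=0 | E=∅ | K=[let loop]]
[2] [C=((λx. (x x)) (λx. (x x))) | E={loop↦0} | K=∅]
[3] [C=(λx. (x x)) | E={loop↦0} | K=[arg]]
[4] [C=(λx. (x x)) | E={loop↦0} | K=[fun]]
[5] [C=(x x) | E={x↦clo(λx. (x x), {loop↦0}), loop↦0} | K=∅]
[6] [C=x | E={x↦clo(λx. (x x), {loop↦0}), loop↦0} | K=[arg]]
[7] [C=x | E={x↦clo(λx. (x x), {loop↦0}), loop↦0} | K=[fun]]
… configuration repeats with period 3 (steps 5–7 recur indefinitely) …

Answer: DIVERGES (no final state within 22 steps)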